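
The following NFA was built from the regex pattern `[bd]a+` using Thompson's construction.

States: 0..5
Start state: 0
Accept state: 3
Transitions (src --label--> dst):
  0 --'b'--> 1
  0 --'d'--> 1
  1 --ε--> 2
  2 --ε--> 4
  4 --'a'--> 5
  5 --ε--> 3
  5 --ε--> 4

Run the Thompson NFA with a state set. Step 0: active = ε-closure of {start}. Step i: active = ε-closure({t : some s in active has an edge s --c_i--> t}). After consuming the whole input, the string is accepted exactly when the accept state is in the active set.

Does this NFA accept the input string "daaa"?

Answer: ACCEPT

Derivation:
S₀ = ε-closure({0}) = {0}
'd' @ 1: {1,2,4}
'a' @ 2: {3,4,5}  (accept∈set)
'a' @ 3: {3,4,5}  (accept∈set)
'a' @ 4: {3,4,5}  (accept∈set)
final: {3,4,5}; accept 3 in set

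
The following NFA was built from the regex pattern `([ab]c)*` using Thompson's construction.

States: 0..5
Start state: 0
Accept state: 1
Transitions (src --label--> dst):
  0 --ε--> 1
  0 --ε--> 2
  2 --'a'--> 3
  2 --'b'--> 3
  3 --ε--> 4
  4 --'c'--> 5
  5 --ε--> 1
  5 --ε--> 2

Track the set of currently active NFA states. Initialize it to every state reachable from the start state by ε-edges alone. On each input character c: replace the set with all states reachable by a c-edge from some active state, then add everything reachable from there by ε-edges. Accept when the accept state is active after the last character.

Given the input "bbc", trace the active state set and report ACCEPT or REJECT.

S₀ = ε-closure({0}) = {0,1,2}
'b' @ 1: {3,4}
'b' @ 2: {}  — dead — no transitions
rest 'c' ignored (set empty)
end set {} — state 1 not in

Answer: REJECT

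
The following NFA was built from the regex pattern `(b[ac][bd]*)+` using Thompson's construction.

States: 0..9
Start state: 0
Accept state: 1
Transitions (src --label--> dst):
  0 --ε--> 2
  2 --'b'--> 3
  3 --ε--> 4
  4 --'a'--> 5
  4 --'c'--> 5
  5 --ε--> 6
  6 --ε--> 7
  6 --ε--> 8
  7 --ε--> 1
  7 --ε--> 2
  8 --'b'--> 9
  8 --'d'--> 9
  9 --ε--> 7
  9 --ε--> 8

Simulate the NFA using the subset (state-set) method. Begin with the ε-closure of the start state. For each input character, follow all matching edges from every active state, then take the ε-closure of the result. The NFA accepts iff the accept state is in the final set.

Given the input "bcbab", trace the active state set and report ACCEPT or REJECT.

Answer: ACCEPT

Trace:
S₀ = ε-closure({0}) = {0,2}
'b' @ 1: {3,4}
'c' @ 2: {1,2,5,6,7,8}  [accepting]
'b' @ 3: {1,2,3,4,7,8,9}  [accepting]
'a' @ 4: {1,2,5,6,7,8}  [accepting]
'b' @ 5: {1,2,3,4,7,8,9}  [accepting]
end set {1,2,3,4,7,8,9} — state 1 in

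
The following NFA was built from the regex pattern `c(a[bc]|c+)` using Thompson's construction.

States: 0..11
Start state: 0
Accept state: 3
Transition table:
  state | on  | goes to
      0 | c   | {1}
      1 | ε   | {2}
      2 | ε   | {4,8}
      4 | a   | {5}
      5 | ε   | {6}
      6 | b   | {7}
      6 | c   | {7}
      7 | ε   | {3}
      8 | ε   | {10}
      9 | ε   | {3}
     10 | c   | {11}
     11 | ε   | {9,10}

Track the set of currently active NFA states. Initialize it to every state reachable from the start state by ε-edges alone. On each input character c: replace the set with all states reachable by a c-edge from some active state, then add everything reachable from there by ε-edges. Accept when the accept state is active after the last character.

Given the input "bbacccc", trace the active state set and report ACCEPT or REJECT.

Answer: REJECT

Derivation:
S₀ = ε-closure({0}) = {0}
'b' @ 1: {}  — state set empty
rest 'bacccc' ignored (set empty)
after full input: {}  (accept=3 not in)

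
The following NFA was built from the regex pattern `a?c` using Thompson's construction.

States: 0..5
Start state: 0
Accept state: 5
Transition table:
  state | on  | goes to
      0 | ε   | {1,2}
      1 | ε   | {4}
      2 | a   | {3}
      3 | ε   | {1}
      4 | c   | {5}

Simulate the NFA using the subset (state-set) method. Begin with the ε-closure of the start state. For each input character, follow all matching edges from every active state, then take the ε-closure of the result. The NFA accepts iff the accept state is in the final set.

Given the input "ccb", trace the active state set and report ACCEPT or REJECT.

Answer: REJECT

Trace:
initial (ε-close {0}): {0,1,2,4}
'c' @ 1: {5}  (accept∈set)
'c' @ 2: {}  — dead — no transitions
rest 'b' ignored (set empty)
end set {} — state 5 not in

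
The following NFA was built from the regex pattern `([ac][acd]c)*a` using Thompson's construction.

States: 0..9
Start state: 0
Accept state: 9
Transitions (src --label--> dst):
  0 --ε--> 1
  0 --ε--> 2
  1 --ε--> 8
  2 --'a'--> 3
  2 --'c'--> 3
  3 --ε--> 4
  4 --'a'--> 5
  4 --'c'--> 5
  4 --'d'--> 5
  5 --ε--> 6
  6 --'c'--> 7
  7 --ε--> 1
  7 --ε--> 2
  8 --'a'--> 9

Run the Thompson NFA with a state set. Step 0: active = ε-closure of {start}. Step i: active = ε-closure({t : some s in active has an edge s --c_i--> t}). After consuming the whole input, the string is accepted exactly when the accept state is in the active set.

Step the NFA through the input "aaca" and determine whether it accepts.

Answer: ACCEPT

Derivation:
start: ε-closure({0}) = {0,1,2,8}
'a' @ 1: {3,4,9}  (accept∈set)
'a' @ 2: {5,6}
'c' @ 3: {1,2,7,8}
'a' @ 4: {3,4,9}  (accept∈set)
final: {3,4,9}; accept 9 in set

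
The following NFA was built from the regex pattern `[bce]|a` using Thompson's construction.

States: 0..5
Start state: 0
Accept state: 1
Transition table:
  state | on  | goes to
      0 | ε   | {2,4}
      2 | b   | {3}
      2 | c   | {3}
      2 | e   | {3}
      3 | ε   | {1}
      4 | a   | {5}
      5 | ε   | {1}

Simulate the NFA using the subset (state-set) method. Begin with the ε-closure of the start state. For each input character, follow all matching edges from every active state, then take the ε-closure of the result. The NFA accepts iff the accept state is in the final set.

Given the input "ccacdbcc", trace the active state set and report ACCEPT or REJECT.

S₀ = ε-closure({0}) = {0,2,4}
'c' @ 1: {1,3}  (accept∈set)
'c' @ 2: {}  — dead — no transitions
rest 'acdbcc' ignored (set empty)
end set {} — state 1 not in

Answer: REJECT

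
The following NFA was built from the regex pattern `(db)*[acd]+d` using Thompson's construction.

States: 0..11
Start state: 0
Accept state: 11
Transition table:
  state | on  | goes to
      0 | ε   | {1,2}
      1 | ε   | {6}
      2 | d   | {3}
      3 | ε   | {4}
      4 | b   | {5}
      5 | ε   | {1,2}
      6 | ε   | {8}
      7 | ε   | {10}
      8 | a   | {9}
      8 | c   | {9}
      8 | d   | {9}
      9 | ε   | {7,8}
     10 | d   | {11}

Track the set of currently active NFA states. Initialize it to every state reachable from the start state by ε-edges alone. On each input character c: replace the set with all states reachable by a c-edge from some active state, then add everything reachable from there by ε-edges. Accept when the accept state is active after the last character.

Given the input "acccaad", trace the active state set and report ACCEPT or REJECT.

Answer: ACCEPT

Steps:
S₀ = ε-closure({0}) = {0,1,2,6,8}
'a' @ 1: {7,8,9,10}
'c' @ 2: {7,8,9,10}
'c' @ 3: {7,8,9,10}
'c' @ 4: {7,8,9,10}
'a' @ 5: {7,8,9,10}
'a' @ 6: {7,8,9,10}
'd' @ 7: {7,8,9,10,11}  [accepting]
after full input: {7,8,9,10,11}  (accept=11 in)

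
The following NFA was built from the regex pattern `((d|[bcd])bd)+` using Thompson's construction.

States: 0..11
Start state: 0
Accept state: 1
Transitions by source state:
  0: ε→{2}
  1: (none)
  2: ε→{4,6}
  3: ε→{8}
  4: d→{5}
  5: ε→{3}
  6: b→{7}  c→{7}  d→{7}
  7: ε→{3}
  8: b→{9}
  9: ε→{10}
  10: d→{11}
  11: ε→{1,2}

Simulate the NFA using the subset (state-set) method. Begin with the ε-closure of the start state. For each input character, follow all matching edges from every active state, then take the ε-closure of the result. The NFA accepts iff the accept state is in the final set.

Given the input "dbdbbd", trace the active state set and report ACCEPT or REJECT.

Answer: ACCEPT

Steps:
start: ε-closure({0}) = {0,2,4,6}
'd' @ 1: {3,5,7,8}
'b' @ 2: {9,10}
'd' @ 3: {1,2,4,6,11}  (accept∈set)
'b' @ 4: {3,7,8}
'b' @ 5: {9,10}
'd' @ 6: {1,2,4,6,11}  (accept∈set)
final: {1,2,4,6,11}; accept 1 in set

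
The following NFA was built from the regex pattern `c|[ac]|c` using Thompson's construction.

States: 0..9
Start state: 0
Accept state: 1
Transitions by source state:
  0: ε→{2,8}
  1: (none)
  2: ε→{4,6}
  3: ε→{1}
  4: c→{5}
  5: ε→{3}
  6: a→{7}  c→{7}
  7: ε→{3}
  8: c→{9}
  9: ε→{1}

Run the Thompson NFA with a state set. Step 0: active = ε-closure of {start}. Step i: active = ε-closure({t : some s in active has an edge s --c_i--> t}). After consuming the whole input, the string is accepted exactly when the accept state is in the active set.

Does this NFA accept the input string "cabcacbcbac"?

start: ε-closure({0}) = {0,2,4,6,8}
'c' @ 1: {1,3,5,7,9}  ✓accept
'a' @ 2: {}  — dead — no transitions
rest 'bcacbcbac' ignored (set empty)
final: {}; accept 1 not in set

Answer: REJECT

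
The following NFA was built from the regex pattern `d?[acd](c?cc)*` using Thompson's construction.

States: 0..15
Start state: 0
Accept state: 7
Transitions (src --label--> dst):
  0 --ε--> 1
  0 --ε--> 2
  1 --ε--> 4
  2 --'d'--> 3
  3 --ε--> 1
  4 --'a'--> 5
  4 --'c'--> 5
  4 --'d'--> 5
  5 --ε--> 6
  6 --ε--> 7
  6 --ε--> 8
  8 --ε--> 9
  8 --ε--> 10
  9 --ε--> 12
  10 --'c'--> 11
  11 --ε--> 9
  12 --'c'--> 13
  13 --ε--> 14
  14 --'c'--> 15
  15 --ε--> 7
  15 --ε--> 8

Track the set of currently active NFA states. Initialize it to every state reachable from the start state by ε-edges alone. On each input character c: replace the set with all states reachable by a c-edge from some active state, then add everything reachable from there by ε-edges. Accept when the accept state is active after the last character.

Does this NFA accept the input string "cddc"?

start: ε-closure({0}) = {0,1,2,4}
'c' @ 1: {5,6,7,8,9,10,12}  ✓accept
'd' @ 2: {}  — state set empty
rest 'dc' ignored (set empty)
end set {} — state 7 not in

Answer: REJECT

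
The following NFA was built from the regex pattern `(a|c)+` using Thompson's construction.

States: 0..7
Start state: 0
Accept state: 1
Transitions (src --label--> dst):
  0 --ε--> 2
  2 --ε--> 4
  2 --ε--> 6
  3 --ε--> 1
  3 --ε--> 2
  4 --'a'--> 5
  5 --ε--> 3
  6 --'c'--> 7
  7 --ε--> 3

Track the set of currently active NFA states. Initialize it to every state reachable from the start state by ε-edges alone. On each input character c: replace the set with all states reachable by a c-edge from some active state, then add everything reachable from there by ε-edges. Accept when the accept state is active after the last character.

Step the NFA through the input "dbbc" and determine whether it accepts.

Answer: REJECT

Steps:
start: ε-closure({0}) = {0,2,4,6}
'd' @ 1: {}  — state set empty
rest 'bbc' ignored (set empty)
after full input: {}  (accept=1 not in)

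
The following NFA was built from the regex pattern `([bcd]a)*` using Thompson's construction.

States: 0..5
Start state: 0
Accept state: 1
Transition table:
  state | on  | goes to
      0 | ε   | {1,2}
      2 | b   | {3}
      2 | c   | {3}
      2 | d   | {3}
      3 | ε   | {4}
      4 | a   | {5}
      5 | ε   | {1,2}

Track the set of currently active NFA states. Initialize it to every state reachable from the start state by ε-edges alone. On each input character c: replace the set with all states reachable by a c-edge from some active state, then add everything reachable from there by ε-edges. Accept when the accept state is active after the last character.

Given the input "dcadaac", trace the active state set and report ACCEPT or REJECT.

Answer: REJECT

Trace:
initial (ε-close {0}): {0,1,2}
'd' @ 1: {3,4}
'c' @ 2: {}  — dead — no transitions
rest 'adaac' ignored (set empty)
end set {} — state 1 not in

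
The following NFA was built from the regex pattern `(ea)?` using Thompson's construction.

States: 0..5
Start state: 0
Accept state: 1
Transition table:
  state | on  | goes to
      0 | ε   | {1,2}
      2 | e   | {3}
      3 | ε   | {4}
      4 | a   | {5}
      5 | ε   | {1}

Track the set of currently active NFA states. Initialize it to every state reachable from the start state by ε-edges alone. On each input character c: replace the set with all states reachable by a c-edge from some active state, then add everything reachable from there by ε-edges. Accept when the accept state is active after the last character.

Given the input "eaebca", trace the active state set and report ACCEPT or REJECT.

Answer: REJECT

Trace:
start: ε-closure({0}) = {0,1,2}
'e' @ 1: {3,4}
'a' @ 2: {1,5}  ✓accept
'e' @ 3: {}  — dead — no transitions
rest 'bca' ignored (set empty)
end set {} — state 1 not in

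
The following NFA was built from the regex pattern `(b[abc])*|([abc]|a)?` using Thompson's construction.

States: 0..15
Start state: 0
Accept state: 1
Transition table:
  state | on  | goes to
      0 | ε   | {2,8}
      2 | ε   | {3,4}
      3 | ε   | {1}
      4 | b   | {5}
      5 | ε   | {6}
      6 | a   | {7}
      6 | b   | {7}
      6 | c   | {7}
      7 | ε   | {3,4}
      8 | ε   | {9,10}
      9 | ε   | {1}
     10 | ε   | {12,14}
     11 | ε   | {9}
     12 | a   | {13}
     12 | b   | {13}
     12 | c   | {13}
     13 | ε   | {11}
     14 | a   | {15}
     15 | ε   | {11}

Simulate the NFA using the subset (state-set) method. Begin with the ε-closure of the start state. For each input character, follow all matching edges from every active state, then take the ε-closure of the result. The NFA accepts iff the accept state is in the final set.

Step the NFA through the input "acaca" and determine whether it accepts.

S₀ = ε-closure({0}) = {0,1,2,3,4,8,9,10,12,14}
'a' @ 1: {1,9,11,13,15}  [accepting]
'c' @ 2: {}  — state set empty
rest 'aca' ignored (set empty)
final: {}; accept 1 not in set

Answer: REJECT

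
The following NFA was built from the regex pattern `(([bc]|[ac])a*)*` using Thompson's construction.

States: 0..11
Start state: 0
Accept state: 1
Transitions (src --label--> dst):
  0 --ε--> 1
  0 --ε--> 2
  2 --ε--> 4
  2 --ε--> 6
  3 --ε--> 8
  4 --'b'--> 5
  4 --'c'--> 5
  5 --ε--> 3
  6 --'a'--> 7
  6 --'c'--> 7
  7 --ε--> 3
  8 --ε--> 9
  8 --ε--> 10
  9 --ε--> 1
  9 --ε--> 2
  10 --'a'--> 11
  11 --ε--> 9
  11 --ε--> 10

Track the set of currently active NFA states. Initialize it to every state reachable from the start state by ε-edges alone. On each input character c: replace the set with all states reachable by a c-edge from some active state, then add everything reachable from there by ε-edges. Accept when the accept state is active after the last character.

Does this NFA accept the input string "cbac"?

start: ε-closure({0}) = {0,1,2,4,6}
'c' @ 1: {1,2,3,4,5,6,7,8,9,10}  [accepting]
'b' @ 2: {1,2,3,4,5,6,8,9,10}  [accepting]
'a' @ 3: {1,2,3,4,6,7,8,9,10,11}  [accepting]
'c' @ 4: {1,2,3,4,5,6,7,8,9,10}  [accepting]
after full input: {1,2,3,4,5,6,7,8,9,10}  (accept=1 in)

Answer: ACCEPT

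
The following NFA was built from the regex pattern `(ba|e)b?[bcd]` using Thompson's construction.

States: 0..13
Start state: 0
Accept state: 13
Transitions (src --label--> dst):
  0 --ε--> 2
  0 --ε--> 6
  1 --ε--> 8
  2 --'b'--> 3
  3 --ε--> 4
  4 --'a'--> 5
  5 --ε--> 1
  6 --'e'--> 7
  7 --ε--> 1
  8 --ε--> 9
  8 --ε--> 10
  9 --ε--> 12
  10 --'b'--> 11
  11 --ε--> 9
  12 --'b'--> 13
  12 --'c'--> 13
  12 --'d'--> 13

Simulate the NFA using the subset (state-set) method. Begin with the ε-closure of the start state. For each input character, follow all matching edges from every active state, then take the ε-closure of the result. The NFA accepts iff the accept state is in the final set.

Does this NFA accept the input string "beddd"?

start: ε-closure({0}) = {0,2,6}
'b' @ 1: {3,4}
'e' @ 2: {}  — state set empty
rest 'ddd' ignored (set empty)
final: {}; accept 13 not in set

Answer: REJECT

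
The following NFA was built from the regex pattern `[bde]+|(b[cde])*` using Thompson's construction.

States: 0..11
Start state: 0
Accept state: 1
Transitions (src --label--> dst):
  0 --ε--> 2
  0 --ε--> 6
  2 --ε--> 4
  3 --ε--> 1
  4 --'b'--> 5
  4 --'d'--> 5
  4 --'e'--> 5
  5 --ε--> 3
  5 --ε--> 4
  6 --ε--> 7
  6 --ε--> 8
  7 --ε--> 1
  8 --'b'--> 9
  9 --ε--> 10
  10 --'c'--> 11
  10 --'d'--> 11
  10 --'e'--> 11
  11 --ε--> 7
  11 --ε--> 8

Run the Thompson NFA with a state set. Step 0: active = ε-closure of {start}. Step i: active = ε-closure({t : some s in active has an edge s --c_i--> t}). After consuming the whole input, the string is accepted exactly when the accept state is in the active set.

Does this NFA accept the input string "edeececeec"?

initial (ε-close {0}): {0,1,2,4,6,7,8}
'e' @ 1: {1,3,4,5}  ✓accept
'd' @ 2: {1,3,4,5}  ✓accept
'e' @ 3: {1,3,4,5}  ✓accept
'e' @ 4: {1,3,4,5}  ✓accept
'c' @ 5: {}  — dead — no transitions
rest 'eceec' ignored (set empty)
final: {}; accept 1 not in set

Answer: REJECT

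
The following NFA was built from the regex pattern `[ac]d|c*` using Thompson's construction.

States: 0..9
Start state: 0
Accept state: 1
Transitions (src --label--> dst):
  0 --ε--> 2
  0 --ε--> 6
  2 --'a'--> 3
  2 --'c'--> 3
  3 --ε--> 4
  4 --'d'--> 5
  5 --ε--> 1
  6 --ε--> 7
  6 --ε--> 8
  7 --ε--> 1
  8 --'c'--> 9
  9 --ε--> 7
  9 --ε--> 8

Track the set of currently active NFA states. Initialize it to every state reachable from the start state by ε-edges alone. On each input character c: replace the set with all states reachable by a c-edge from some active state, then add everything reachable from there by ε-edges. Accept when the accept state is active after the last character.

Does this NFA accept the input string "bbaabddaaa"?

Answer: REJECT

Steps:
initial (ε-close {0}): {0,1,2,6,7,8}
'b' @ 1: {}  — no active states
rest 'baabddaaa' ignored (set empty)
after full input: {}  (accept=1 not in)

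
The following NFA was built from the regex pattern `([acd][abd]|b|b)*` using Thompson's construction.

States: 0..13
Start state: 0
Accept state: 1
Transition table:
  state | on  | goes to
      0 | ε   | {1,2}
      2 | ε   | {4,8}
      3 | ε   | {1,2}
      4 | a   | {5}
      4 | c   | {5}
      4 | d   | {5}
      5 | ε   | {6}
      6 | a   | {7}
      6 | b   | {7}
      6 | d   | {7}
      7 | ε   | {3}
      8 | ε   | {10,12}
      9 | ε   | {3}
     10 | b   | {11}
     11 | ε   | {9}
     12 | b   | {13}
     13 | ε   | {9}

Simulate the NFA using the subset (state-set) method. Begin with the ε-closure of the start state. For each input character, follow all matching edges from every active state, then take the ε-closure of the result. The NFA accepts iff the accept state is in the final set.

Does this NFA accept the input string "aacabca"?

S₀ = ε-closure({0}) = {0,1,2,4,8,10,12}
'a' @ 1: {5,6}
'a' @ 2: {1,2,3,4,7,8,10,12}  [accepting]
'c' @ 3: {5,6}
'a' @ 4: {1,2,3,4,7,8,10,12}  [accepting]
'b' @ 5: {1,2,3,4,8,9,10,11,12,13}  [accepting]
'c' @ 6: {5,6}
'a' @ 7: {1,2,3,4,7,8,10,12}  [accepting]
end set {1,2,3,4,7,8,10,12} — state 1 in

Answer: ACCEPT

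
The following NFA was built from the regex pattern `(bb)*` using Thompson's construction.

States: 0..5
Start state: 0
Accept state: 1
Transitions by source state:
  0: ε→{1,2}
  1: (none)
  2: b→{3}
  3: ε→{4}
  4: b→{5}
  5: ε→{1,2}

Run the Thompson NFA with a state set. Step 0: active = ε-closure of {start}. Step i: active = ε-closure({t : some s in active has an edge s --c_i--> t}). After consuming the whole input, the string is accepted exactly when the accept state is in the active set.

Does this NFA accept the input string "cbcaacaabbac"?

S₀ = ε-closure({0}) = {0,1,2}
'c' @ 1: {}  — no active states
rest 'bcaacaabbac' ignored (set empty)
end set {} — state 1 not in

Answer: REJECT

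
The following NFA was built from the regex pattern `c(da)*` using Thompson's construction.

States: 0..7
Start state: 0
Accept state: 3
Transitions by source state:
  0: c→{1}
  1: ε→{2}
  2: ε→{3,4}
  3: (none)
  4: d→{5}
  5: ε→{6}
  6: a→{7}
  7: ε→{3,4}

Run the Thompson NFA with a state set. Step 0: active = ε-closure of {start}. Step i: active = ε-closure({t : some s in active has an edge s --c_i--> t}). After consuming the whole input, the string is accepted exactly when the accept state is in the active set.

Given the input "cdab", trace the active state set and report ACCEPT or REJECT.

Answer: REJECT

Derivation:
initial (ε-close {0}): {0}
'c' @ 1: {1,2,3,4}  [accepting]
'd' @ 2: {5,6}
'a' @ 3: {3,4,7}  [accepting]
'b' @ 4: {}  — no active states
end set {} — state 3 not in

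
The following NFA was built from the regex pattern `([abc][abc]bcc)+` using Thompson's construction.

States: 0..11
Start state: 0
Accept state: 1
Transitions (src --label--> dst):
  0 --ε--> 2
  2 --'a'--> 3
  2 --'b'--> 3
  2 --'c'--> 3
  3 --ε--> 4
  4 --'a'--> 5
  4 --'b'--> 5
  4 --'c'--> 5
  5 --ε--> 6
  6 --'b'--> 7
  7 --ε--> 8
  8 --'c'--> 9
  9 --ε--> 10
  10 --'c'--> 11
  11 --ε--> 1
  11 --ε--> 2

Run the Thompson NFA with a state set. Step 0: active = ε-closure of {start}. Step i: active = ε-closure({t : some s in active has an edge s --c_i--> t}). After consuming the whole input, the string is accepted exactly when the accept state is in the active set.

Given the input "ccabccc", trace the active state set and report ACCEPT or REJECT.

Answer: REJECT

Trace:
S₀ = ε-closure({0}) = {0,2}
'c' @ 1: {3,4}
'c' @ 2: {5,6}
'a' @ 3: {}  — no active states
rest 'bccc' ignored (set empty)
after full input: {}  (accept=1 not in)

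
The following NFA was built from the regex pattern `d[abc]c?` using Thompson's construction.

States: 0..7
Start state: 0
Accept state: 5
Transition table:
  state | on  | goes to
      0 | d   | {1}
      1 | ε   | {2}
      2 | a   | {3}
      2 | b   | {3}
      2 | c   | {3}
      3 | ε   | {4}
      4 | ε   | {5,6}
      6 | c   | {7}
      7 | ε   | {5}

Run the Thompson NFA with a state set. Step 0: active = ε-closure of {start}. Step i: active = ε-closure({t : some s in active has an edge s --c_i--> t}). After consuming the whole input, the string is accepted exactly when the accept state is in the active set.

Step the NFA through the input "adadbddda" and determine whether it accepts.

S₀ = ε-closure({0}) = {0}
'a' @ 1: {}  — dead — no transitions
rest 'dadbddda' ignored (set empty)
end set {} — state 5 not in

Answer: REJECT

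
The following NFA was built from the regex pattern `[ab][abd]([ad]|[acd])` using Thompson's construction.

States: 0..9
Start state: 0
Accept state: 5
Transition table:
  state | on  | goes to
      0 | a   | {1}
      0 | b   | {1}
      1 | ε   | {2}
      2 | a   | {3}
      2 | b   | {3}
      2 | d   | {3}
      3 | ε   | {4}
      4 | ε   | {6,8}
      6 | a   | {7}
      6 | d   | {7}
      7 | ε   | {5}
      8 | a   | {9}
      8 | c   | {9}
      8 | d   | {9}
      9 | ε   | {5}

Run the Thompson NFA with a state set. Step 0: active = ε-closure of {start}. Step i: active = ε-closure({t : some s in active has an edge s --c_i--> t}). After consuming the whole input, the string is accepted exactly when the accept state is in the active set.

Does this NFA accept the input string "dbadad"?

Answer: REJECT

Trace:
initial (ε-close {0}): {0}
'd' @ 1: {}  — state set empty
rest 'badad' ignored (set empty)
final: {}; accept 5 not in set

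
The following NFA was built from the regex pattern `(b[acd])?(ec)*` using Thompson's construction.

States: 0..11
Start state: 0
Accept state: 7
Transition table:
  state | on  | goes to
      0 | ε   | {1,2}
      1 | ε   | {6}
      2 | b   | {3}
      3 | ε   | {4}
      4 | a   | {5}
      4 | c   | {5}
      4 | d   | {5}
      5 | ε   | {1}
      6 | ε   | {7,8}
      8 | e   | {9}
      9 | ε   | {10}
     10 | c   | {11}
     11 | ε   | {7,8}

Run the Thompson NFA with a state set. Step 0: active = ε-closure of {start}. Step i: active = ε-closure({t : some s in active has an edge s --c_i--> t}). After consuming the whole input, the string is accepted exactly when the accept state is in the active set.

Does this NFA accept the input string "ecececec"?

Answer: ACCEPT

Trace:
S₀ = ε-closure({0}) = {0,1,2,6,7,8}
'e' @ 1: {9,10}
'c' @ 2: {7,8,11}  [accepting]
'e' @ 3: {9,10}
'c' @ 4: {7,8,11}  [accepting]
'e' @ 5: {9,10}
'c' @ 6: {7,8,11}  [accepting]
'e' @ 7: {9,10}
'c' @ 8: {7,8,11}  [accepting]
end set {7,8,11} — state 7 in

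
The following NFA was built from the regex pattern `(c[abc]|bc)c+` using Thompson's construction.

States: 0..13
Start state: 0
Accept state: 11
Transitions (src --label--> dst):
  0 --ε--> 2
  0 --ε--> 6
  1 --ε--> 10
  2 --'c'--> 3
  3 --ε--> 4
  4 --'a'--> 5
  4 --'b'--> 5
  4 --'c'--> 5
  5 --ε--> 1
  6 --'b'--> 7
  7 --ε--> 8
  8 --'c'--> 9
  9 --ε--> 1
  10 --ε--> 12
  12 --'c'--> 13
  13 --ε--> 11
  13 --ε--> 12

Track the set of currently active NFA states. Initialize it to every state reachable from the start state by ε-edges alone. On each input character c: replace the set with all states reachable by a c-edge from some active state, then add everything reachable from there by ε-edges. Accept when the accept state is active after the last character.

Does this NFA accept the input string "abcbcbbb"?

Answer: REJECT

Derivation:
start: ε-closure({0}) = {0,2,6}
'a' @ 1: {}  — dead — no transitions
rest 'bcbcbbb' ignored (set empty)
after full input: {}  (accept=11 not in)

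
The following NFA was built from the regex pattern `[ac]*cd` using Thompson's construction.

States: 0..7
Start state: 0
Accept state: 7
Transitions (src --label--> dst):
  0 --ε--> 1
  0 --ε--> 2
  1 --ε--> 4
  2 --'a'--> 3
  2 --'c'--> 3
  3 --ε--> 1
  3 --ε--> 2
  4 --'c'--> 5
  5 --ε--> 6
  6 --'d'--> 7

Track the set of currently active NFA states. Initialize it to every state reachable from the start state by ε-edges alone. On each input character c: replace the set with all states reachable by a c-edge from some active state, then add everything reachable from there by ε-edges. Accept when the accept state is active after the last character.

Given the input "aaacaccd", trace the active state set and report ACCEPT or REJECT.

Answer: ACCEPT

Steps:
S₀ = ε-closure({0}) = {0,1,2,4}
'a' @ 1: {1,2,3,4}
'a' @ 2: {1,2,3,4}
'a' @ 3: {1,2,3,4}
'c' @ 4: {1,2,3,4,5,6}
'a' @ 5: {1,2,3,4}
'c' @ 6: {1,2,3,4,5,6}
'c' @ 7: {1,2,3,4,5,6}
'd' @ 8: {7}  ✓accept
final: {7}; accept 7 in set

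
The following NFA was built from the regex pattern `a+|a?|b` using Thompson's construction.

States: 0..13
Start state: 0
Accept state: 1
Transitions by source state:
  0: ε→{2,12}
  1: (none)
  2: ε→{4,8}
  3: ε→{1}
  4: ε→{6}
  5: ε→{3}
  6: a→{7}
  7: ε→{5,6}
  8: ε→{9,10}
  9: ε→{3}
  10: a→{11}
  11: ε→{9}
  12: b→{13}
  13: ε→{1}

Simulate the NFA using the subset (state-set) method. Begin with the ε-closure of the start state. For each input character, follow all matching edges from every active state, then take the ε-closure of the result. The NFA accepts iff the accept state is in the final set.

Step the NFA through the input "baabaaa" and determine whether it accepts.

Answer: REJECT

Steps:
initial (ε-close {0}): {0,1,2,3,4,6,8,9,10,12}
'b' @ 1: {1,13}  ✓accept
'a' @ 2: {}  — state set empty
rest 'abaaa' ignored (set empty)
end set {} — state 1 not in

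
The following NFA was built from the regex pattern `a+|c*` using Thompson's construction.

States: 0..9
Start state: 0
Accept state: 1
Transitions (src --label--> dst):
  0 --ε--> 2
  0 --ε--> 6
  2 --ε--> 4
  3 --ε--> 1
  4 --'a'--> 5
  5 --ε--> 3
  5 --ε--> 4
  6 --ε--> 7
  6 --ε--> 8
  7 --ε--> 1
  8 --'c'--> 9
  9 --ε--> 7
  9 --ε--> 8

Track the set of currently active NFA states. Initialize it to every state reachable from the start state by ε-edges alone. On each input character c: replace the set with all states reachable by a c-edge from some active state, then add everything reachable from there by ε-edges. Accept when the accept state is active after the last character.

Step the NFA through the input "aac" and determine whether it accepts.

Answer: REJECT

Trace:
initial (ε-close {0}): {0,1,2,4,6,7,8}
'a' @ 1: {1,3,4,5}  (accept∈set)
'a' @ 2: {1,3,4,5}  (accept∈set)
'c' @ 3: {}  — state set empty
after full input: {}  (accept=1 not in)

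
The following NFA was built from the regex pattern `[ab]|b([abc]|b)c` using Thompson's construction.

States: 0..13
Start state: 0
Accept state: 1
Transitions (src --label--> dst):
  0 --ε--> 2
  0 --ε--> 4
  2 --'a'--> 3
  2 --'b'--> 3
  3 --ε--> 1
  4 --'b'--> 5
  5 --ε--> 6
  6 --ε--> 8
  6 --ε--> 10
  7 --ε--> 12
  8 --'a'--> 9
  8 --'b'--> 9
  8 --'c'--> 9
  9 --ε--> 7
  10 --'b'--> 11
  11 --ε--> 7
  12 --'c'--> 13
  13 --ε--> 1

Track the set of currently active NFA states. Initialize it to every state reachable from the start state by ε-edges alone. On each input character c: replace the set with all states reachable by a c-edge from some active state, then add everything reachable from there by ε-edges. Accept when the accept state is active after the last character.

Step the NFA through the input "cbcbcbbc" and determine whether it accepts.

Answer: REJECT

Steps:
start: ε-closure({0}) = {0,2,4}
'c' @ 1: {}  — dead — no transitions
rest 'bcbcbbc' ignored (set empty)
final: {}; accept 1 not in set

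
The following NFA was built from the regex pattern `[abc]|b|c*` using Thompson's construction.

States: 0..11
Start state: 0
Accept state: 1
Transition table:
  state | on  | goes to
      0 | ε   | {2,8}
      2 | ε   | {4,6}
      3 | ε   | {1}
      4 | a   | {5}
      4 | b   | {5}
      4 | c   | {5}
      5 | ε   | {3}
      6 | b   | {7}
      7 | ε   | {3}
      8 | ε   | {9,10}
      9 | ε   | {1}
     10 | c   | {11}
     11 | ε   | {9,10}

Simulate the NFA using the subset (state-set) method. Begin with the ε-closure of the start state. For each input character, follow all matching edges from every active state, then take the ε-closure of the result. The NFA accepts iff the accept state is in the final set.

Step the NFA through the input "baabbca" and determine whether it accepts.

initial (ε-close {0}): {0,1,2,4,6,8,9,10}
'b' @ 1: {1,3,5,7}  [accepting]
'a' @ 2: {}  — state set empty
rest 'abbca' ignored (set empty)
after full input: {}  (accept=1 not in)

Answer: REJECT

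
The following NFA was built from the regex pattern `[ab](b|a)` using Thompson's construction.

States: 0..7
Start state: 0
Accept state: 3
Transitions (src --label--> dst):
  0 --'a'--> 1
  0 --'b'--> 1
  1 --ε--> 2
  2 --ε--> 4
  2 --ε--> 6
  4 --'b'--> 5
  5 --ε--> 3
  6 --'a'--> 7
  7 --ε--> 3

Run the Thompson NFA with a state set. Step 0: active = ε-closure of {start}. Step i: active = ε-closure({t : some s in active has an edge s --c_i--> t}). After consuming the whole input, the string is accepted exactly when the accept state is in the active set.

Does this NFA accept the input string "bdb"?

Answer: REJECT

Derivation:
initial (ε-close {0}): {0}
'b' @ 1: {1,2,4,6}
'd' @ 2: {}  — no active states
rest 'b' ignored (set empty)
final: {}; accept 3 not in set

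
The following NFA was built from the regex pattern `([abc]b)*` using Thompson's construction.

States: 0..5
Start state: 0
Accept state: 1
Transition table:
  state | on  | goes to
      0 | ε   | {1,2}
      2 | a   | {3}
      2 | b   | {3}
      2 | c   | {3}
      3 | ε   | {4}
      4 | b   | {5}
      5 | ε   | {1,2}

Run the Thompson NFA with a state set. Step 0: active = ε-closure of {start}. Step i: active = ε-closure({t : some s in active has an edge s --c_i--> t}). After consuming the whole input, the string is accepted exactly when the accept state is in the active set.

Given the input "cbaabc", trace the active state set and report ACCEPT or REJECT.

start: ε-closure({0}) = {0,1,2}
'c' @ 1: {3,4}
'b' @ 2: {1,2,5}  [accepting]
'a' @ 3: {3,4}
'a' @ 4: {}  — dead — no transitions
rest 'bc' ignored (set empty)
end set {} — state 1 not in

Answer: REJECT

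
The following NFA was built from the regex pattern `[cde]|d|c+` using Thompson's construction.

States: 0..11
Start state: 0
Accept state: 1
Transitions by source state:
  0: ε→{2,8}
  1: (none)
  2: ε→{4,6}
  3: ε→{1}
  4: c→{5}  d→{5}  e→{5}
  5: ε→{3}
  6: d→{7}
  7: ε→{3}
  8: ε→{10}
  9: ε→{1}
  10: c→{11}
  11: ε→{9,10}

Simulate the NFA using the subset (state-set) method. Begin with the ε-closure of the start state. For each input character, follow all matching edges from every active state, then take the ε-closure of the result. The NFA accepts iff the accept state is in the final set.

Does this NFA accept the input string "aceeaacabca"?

Answer: REJECT

Trace:
initial (ε-close {0}): {0,2,4,6,8,10}
'a' @ 1: {}  — no active states
rest 'ceeaacabca' ignored (set empty)
end set {} — state 1 not in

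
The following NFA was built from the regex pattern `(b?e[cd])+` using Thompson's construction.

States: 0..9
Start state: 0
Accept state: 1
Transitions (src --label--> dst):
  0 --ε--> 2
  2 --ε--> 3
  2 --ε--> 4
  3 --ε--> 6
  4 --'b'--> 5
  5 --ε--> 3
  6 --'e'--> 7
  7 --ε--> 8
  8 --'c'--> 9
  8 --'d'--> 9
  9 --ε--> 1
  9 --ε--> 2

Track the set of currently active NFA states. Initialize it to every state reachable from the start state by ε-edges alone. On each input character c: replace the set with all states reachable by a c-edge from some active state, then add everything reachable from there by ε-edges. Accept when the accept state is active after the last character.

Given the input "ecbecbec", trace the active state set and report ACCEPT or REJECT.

initial (ε-close {0}): {0,2,3,4,6}
'e' @ 1: {7,8}
'c' @ 2: {1,2,3,4,6,9}  ✓accept
'b' @ 3: {3,5,6}
'e' @ 4: {7,8}
'c' @ 5: {1,2,3,4,6,9}  ✓accept
'b' @ 6: {3,5,6}
'e' @ 7: {7,8}
'c' @ 8: {1,2,3,4,6,9}  ✓accept
after full input: {1,2,3,4,6,9}  (accept=1 in)

Answer: ACCEPT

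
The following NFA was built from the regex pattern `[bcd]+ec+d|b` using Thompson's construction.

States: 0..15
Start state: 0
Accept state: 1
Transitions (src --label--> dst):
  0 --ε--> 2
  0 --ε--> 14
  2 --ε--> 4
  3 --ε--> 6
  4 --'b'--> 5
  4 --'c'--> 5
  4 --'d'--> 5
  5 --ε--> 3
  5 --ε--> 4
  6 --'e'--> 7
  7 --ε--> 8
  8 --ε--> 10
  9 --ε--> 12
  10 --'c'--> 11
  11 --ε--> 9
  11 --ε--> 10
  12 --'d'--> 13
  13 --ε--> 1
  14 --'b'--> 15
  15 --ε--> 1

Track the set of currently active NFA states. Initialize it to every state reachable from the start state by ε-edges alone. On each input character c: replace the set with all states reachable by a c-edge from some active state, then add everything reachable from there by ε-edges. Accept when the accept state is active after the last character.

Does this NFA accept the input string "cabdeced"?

Answer: REJECT

Steps:
initial (ε-close {0}): {0,2,4,14}
'c' @ 1: {3,4,5,6}
'a' @ 2: {}  — state set empty
rest 'bdeced' ignored (set empty)
after full input: {}  (accept=1 not in)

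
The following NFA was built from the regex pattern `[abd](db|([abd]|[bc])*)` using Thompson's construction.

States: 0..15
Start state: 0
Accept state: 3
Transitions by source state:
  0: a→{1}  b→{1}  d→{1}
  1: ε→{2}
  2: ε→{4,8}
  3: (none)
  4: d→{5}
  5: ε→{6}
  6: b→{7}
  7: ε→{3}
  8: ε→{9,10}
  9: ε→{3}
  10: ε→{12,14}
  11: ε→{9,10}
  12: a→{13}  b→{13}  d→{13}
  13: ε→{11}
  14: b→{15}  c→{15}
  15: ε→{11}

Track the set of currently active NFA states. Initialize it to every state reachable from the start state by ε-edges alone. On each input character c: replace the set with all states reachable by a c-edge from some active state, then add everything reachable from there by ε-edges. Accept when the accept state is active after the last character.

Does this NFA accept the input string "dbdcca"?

Answer: ACCEPT

Trace:
S₀ = ε-closure({0}) = {0}
'd' @ 1: {1,2,3,4,8,9,10,12,14}  [accepting]
'b' @ 2: {3,9,10,11,12,13,14,15}  [accepting]
'd' @ 3: {3,9,10,11,12,13,14}  [accepting]
'c' @ 4: {3,9,10,11,12,14,15}  [accepting]
'c' @ 5: {3,9,10,11,12,14,15}  [accepting]
'a' @ 6: {3,9,10,11,12,13,14}  [accepting]
after full input: {3,9,10,11,12,13,14}  (accept=3 in)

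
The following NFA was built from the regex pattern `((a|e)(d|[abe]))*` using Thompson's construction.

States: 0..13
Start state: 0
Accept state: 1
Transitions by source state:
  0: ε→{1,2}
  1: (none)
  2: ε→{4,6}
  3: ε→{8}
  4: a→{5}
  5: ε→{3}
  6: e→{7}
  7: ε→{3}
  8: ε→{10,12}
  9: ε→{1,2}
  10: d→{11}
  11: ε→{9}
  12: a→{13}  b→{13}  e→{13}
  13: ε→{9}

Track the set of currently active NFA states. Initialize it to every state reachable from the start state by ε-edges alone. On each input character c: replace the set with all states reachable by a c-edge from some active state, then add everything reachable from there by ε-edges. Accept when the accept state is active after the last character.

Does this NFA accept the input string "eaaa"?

Answer: ACCEPT

Steps:
start: ε-closure({0}) = {0,1,2,4,6}
'e' @ 1: {3,7,8,10,12}
'a' @ 2: {1,2,4,6,9,13}  ✓accept
'a' @ 3: {3,5,8,10,12}
'a' @ 4: {1,2,4,6,9,13}  ✓accept
end set {1,2,4,6,9,13} — state 1 in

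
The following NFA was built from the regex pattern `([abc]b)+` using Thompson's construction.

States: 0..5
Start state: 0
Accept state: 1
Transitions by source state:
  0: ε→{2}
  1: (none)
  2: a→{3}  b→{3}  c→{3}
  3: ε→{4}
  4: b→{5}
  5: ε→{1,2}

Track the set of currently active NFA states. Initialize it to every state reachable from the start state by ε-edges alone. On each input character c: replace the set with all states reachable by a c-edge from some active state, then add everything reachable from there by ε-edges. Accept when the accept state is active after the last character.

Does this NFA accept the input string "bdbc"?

Answer: REJECT

Trace:
initial (ε-close {0}): {0,2}
'b' @ 1: {3,4}
'd' @ 2: {}  — no active states
rest 'bc' ignored (set empty)
after full input: {}  (accept=1 not in)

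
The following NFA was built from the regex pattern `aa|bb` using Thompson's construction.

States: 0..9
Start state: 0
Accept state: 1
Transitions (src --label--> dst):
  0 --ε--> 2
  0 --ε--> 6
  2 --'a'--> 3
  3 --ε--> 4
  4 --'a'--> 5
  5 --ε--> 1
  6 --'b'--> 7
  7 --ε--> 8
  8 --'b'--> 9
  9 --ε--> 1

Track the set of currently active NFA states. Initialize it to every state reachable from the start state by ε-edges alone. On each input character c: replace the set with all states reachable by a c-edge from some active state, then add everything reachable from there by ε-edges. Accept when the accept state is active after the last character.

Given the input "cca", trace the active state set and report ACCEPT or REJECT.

Answer: REJECT

Derivation:
start: ε-closure({0}) = {0,2,6}
'c' @ 1: {}  — dead — no transitions
rest 'ca' ignored (set empty)
final: {}; accept 1 not in set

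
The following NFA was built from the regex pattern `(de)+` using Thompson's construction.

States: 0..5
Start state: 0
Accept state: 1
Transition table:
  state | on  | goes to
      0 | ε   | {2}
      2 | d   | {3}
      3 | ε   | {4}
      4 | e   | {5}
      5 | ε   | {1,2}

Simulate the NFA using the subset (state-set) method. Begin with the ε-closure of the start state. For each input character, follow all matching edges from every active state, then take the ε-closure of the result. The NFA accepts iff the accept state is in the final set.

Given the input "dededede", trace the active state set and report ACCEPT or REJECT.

initial (ε-close {0}): {0,2}
'd' @ 1: {3,4}
'e' @ 2: {1,2,5}  [accepting]
'd' @ 3: {3,4}
'e' @ 4: {1,2,5}  [accepting]
'd' @ 5: {3,4}
'e' @ 6: {1,2,5}  [accepting]
'd' @ 7: {3,4}
'e' @ 8: {1,2,5}  [accepting]
end set {1,2,5} — state 1 in

Answer: ACCEPT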